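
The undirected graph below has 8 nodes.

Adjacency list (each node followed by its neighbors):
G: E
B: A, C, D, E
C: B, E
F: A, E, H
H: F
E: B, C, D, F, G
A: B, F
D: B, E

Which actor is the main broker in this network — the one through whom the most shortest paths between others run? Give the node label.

E

Unnormalized betweenness of each node: A:1, B:7/2, C:0, D:0, E:23/2, F:7, G:0, H:0.
E has the largest value, 23/2, making it the main broker — the node through which the most shortest paths run.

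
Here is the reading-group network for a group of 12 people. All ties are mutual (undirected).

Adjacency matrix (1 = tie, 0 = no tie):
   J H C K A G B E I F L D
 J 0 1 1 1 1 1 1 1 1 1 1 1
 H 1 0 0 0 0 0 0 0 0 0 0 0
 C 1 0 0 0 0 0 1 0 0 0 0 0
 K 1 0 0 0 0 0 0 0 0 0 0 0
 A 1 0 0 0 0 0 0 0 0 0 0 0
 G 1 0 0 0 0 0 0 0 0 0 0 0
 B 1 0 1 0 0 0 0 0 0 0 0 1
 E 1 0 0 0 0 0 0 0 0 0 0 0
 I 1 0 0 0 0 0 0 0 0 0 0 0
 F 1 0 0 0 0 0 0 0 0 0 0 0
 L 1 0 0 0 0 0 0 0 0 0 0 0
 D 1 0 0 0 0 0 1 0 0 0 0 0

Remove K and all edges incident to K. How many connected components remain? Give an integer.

K's neighbors (J) remain reachable from one another through other ties, so the rest of the network stays in one piece.

1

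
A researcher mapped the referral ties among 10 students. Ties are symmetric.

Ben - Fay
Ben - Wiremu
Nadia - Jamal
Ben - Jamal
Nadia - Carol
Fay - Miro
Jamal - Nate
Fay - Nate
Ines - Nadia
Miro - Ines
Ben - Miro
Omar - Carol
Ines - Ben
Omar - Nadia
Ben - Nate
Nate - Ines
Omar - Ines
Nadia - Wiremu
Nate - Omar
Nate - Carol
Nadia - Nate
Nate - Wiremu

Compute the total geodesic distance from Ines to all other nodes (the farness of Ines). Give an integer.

Distances from Ines: Ben:1, Carol:2, Fay:2, Jamal:2, Miro:1, Nadia:1, Nate:1, Omar:1, Wiremu:2.
Sum = 1 + 2 + 2 + 2 + 1 + 1 + 1 + 1 + 2 = 13.

13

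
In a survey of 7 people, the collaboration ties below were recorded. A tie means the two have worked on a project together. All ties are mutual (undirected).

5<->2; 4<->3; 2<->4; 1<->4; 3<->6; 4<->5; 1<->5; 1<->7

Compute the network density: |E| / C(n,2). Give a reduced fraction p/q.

8/21

There are 8 edges and 7 nodes, so the maximum possible is C(7,2) = 21.
Density = 8/21.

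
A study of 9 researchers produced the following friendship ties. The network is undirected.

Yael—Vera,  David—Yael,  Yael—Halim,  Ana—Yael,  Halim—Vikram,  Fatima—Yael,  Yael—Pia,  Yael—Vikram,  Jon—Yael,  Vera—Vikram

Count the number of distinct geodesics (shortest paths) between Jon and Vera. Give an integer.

1

The shortest distance is 2, and the only length-2 path is Jon–Yael–Vera. So there is exactly 1 shortest path.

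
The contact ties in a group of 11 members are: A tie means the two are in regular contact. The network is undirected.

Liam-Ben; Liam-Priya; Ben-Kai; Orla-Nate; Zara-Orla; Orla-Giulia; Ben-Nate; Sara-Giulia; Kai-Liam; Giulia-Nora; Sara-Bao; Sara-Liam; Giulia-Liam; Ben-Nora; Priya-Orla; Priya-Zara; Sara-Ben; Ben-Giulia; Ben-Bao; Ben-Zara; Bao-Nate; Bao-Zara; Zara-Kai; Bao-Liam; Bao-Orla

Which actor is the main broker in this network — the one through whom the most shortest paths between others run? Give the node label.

Unnormalized betweenness of each node: Bao:19/6, Ben:67/6, Giulia:43/12, Kai:1/4, Liam:59/12, Nate:1/4, Nora:0, Orla:11/3, Priya:7/12, Sara:1/4, Zara:19/6.
Ben has the largest value, 67/6, making it the main broker — the node through which the most shortest paths run.

Ben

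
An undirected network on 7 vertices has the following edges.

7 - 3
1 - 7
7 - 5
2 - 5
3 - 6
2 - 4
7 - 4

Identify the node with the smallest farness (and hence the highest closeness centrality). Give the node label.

7

Farness (sum of distances to all others) for each node — 1:13, 2:14, 3:11, 4:11, 5:11, 6:16, 7:8.
The smallest farness is 8, for 7, so 7 has the highest closeness.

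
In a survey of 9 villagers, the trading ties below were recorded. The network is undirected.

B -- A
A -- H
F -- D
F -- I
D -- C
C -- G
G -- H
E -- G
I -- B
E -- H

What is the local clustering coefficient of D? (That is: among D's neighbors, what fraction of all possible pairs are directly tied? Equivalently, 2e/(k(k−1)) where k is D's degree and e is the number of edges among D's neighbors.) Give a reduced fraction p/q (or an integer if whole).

D's neighbors: C and F (k = 2).
Possible neighbor pairs: C(2,2) = 1. Edges among them: none → e = 0.
Clustering(D) = 0/1.

0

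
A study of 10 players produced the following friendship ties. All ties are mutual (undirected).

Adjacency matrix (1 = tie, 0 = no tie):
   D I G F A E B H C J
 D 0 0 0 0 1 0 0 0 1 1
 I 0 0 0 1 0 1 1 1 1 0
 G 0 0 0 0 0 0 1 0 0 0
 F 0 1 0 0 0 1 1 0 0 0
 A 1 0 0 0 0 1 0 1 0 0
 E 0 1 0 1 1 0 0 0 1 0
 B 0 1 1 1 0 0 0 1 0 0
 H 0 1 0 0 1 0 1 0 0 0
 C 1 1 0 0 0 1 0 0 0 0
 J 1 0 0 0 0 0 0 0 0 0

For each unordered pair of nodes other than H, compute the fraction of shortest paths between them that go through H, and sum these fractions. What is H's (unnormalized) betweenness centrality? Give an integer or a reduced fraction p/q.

9/2

Pairs whose geodesics pass through H — D–G: 1/2; D–B: 1/2; I–A: 1/2; G–A: 1; G–J: 1/2; A–B: 1; B–J: 1/2.
All other pairs contribute 0.
Summing the contributions gives betweenness(H) = 9/2.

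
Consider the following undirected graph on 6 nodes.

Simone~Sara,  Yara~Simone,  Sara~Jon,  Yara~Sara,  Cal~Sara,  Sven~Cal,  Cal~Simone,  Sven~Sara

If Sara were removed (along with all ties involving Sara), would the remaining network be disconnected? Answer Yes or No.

Removing Sara leaves {Jon} with no path to {Cal, Simone, Sven, and Yara}, so the network splits into 2 components. Sara is a cut vertex.

Yes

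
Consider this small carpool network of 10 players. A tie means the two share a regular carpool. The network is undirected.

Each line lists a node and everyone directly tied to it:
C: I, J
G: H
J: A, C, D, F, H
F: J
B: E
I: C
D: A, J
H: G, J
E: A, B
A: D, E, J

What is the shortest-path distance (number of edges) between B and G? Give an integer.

One shortest route is B – E – A – J – H – G, which uses 5 edges, and at distance 4 from B we only reach {C, F, H}, which does not include G. So d(B,G) = 5.

5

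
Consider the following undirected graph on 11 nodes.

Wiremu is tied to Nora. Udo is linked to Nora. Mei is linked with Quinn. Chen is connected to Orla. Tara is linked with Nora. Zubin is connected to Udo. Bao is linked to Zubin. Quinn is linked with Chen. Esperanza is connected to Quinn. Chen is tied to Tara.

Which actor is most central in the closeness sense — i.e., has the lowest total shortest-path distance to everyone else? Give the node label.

Tara

Farness (sum of distances to all others) for each node — Bao:45, Chen:24, Esperanza:38, Mei:38, Nora:24, Orla:33, Quinn:29, Tara:23, Udo:29, Wiremu:33, Zubin:36.
The smallest farness is 23, for Tara, so Tara has the highest closeness.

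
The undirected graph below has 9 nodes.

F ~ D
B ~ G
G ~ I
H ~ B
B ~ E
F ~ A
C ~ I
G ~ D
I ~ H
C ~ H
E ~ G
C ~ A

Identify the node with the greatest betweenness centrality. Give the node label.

G

Unnormalized betweenness of each node: A:3, B:17/6, C:17/3, D:13/3, E:0, F:7/3, G:29/3, H:10/3, I:23/6.
G has the largest value, 29/3, making it the main broker — the node through which the most shortest paths run.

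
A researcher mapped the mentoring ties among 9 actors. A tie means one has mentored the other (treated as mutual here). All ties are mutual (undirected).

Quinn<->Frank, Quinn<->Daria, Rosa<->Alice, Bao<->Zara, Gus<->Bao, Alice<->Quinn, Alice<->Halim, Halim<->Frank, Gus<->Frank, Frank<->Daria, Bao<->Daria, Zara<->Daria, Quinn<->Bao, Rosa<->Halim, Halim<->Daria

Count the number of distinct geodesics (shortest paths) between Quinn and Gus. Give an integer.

The shortest distance is 2. The length-2 paths are: Quinn–Bao–Gus; Quinn–Frank–Gus.
That gives 2 distinct shortest paths.

2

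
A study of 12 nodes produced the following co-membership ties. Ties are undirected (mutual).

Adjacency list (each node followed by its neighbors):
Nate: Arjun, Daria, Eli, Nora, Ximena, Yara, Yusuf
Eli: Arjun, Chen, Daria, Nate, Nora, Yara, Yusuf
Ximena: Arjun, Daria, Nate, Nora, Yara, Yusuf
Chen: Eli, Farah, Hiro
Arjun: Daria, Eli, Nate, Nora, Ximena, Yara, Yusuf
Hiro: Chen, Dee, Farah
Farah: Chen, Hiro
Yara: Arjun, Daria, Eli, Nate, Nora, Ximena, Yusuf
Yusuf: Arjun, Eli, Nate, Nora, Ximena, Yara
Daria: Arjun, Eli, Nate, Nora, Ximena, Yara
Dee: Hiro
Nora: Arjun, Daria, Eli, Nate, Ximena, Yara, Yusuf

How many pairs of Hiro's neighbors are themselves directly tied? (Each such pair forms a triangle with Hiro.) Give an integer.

Hiro's neighbors: Chen, Dee, and Farah.
Neighbor pairs that are themselves tied: Hiro–Chen–Farah. Each forms one triangle with Hiro, for 1 in total.

1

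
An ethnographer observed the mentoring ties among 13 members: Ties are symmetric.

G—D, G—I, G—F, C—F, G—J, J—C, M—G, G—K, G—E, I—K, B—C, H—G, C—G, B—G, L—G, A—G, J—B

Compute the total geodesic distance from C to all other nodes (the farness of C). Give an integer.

Distances from C: A:2, B:1, D:2, E:2, F:1, G:1, H:2, I:2, J:1, K:2, L:2, M:2.
Sum = 2 + 1 + 2 + 2 + 1 + 1 + 2 + 2 + 1 + 2 + 2 + 2 = 20.

20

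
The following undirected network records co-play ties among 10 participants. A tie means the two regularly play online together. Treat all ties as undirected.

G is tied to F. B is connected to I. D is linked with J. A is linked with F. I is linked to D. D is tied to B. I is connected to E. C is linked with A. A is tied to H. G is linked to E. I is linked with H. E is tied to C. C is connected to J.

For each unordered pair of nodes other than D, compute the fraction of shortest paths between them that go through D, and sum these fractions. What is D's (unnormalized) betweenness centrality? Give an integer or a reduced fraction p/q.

3

Pairs whose geodesics pass through D — H–J: 1/2; I–J: 1; B–J: 1; B–C: 1/2.
All other pairs contribute 0.
Summing the contributions gives betweenness(D) = 3.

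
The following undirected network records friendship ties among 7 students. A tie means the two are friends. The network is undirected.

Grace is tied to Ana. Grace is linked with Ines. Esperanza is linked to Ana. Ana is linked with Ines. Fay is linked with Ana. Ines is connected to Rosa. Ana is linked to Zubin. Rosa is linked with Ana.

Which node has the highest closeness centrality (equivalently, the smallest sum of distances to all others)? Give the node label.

Farness (sum of distances to all others) for each node — Ana:6, Esperanza:11, Fay:11, Grace:10, Ines:9, Rosa:10, Zubin:11.
The smallest farness is 6, for Ana, so Ana has the highest closeness.

Ana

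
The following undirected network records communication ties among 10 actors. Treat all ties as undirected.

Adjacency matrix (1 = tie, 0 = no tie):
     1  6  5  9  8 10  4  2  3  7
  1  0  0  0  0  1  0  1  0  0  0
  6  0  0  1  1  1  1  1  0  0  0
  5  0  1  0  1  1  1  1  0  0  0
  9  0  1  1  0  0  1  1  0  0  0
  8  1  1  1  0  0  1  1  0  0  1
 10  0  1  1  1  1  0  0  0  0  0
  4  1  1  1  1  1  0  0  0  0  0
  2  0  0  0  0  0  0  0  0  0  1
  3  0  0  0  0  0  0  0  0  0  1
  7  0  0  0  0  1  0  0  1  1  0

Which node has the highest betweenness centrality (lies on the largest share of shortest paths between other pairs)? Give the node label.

8

Unnormalized betweenness of each node: 1:0, 2:0, 3:0, 4:3, 5:5/4, 6:5/4, 7:15, 8:81/4, 9:1/4, 10:1.
8 has the largest value, 81/4, making it the main broker — the node through which the most shortest paths run.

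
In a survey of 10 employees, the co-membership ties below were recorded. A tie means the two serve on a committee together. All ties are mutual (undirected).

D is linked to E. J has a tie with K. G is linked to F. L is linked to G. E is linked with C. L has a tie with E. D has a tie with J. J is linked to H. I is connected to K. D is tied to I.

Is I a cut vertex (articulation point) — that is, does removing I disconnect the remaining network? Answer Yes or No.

Even without I, every remaining node can still reach every other (the residual graph is connected), so I is not a cut vertex.

No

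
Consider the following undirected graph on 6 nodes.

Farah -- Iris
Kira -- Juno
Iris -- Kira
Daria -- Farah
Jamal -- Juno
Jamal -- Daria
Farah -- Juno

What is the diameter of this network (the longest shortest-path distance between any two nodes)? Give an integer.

Eccentricity of each node (its greatest distance to any other): Daria:3, Farah:2, Iris:3, Jamal:3, Juno:2, Kira:3.
The maximum eccentricity is 3, realized for instance by the pair Iris–Jamal via Iris – Kira – Juno – Jamal. So the diameter is 3.

3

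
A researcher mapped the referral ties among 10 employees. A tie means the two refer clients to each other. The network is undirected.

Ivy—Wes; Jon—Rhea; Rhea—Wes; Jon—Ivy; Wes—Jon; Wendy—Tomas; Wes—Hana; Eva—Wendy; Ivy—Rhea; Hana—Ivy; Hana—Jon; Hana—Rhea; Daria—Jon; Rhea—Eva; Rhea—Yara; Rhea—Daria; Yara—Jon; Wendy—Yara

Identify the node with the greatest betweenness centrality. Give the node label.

Unnormalized betweenness of each node: Daria:0, Eva:11/3, Hana:0, Ivy:0, Jon:37/6, Rhea:43/3, Tomas:0, Wendy:17/2, Wes:0, Yara:25/3.
Rhea has the largest value, 43/3, making it the main broker — the node through which the most shortest paths run.

Rhea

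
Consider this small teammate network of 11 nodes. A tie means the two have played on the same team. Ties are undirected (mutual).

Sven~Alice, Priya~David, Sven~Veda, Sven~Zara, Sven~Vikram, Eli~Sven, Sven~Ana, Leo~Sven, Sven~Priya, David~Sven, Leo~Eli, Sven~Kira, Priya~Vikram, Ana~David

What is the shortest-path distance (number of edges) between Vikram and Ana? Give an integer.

One shortest route is Vikram – Sven – Ana, which uses 2 edges, and Vikram and Ana are not directly tied, so nothing shorter exists. So d(Vikram,Ana) = 2.

2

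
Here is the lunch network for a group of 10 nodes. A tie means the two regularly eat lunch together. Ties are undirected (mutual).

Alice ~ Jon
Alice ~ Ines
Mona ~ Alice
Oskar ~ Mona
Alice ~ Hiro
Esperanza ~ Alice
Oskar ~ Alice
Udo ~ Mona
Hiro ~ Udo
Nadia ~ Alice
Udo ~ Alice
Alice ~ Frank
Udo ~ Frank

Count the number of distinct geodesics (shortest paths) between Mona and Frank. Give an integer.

2

The shortest distance is 2. The length-2 paths are: Mona–Alice–Frank; Mona–Udo–Frank.
That gives 2 distinct shortest paths.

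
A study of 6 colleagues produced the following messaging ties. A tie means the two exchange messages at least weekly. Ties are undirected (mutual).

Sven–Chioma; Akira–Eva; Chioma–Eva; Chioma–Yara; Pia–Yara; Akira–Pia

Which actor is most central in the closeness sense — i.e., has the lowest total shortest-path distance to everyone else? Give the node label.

Chioma

Farness (sum of distances to all others) for each node — Akira:9, Chioma:7, Eva:8, Pia:9, Sven:11, Yara:8.
The smallest farness is 7, for Chioma, so Chioma has the highest closeness.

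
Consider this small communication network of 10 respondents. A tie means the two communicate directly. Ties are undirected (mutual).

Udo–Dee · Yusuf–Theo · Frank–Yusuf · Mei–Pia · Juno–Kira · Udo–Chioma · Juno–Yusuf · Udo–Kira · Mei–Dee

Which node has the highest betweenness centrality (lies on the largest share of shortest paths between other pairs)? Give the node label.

Udo

Unnormalized betweenness of each node: Chioma:0, Dee:14, Frank:0, Juno:18, Kira:20, Mei:8, Pia:0, Theo:0, Udo:23, Yusuf:15.
Udo has the largest value, 23, making it the main broker — the node through which the most shortest paths run.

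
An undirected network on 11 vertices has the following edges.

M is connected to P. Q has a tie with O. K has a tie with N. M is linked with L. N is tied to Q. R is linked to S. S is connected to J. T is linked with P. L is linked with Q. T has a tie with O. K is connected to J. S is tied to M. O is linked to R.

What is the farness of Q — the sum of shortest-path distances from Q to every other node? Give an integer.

Distances from Q: J:3, K:2, L:1, M:2, N:1, O:1, P:3, R:2, S:3, T:2.
Sum = 3 + 2 + 1 + 2 + 1 + 1 + 3 + 2 + 3 + 2 = 20.

20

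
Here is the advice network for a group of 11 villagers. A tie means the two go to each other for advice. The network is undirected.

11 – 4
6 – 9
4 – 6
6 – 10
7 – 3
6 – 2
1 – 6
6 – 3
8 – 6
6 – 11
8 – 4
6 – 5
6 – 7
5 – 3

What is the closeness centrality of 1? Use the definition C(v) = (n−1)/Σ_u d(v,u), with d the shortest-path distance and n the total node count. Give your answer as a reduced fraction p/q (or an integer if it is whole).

Distances from 1: 2:2, 3:2, 4:2, 5:2, 6:1, 7:2, 8:2, 9:2, 10:2, 11:2. Sum = 19.
n = 11, so closeness = 10/19.

10/19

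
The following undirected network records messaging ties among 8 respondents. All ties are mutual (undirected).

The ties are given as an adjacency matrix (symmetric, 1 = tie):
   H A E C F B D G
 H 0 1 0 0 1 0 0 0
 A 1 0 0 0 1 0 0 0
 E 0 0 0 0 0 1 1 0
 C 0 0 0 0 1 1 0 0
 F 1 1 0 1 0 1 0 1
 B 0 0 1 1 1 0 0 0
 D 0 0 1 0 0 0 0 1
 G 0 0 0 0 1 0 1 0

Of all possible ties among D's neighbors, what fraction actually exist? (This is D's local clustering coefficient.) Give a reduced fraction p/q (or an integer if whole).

D's neighbors: E and G (k = 2).
Possible neighbor pairs: C(2,2) = 1. Edges among them: none → e = 0.
Clustering(D) = 0/1.

0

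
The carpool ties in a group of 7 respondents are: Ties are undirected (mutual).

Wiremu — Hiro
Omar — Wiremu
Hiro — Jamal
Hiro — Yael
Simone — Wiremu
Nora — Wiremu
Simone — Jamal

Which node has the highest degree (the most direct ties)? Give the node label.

Degrees — Hiro:3, Jamal:2, Nora:1, Omar:1, Simone:2, Wiremu:4, Yael:1.
The maximum is 4, attained only by Wiremu.

Wiremu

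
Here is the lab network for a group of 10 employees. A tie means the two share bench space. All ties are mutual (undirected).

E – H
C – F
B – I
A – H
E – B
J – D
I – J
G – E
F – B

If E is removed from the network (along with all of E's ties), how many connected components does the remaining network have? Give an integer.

Without E, the remaining ties split the others into: {B, C, D, F, I, J}; {G}; {A, H}.
That's 3 separate components.

3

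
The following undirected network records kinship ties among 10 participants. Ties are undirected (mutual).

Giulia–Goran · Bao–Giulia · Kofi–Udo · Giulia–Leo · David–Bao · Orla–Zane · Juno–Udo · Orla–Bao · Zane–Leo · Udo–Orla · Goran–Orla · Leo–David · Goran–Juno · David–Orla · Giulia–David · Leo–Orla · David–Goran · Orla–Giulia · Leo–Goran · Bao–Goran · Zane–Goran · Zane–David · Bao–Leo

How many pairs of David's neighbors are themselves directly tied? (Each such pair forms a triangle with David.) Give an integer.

David's neighbors: Bao, Giulia, Goran, Leo, Orla, and Zane.
Neighbor pairs that are themselves tied: David–Bao–Giulia; David–Bao–Goran; David–Bao–Leo; David–Bao–Orla; David–Giulia–Goran; David–Giulia–Leo; David–Giulia–Orla; David–Goran–Leo; David–Goran–Orla; David–Goran–Zane; David–Leo–Orla; David–Leo–Zane; David–Orla–Zane. Each forms one triangle with David, for 13 in total.

13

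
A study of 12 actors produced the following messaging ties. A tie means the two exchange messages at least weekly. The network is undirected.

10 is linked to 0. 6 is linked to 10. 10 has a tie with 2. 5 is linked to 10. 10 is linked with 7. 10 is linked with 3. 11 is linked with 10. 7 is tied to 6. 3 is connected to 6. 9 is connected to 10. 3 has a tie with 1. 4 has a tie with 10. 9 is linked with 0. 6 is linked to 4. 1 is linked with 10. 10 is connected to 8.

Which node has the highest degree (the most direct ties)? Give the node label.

Degrees — 0:2, 1:2, 2:1, 3:3, 4:2, 5:1, 6:4, 7:2, 8:1, 9:2, 10:11, 11:1.
The maximum is 11, attained only by 10.

10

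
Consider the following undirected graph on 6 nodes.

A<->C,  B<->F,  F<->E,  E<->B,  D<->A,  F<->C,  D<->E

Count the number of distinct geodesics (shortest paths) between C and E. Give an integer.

1

The shortest distance is 2, and the only length-2 path is C–F–E. So there is exactly 1 shortest path.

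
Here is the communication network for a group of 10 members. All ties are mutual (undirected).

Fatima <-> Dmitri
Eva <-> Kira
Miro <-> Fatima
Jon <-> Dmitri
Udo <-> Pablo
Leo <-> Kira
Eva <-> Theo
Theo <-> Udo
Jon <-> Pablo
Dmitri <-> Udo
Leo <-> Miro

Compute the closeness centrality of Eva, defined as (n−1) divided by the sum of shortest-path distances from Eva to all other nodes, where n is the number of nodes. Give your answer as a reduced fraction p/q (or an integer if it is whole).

Distances from Eva: Dmitri:3, Fatima:4, Jon:4, Kira:1, Leo:2, Miro:3, Pablo:3, Theo:1, Udo:2. Sum = 23.
n = 10, so closeness = 9/23.

9/23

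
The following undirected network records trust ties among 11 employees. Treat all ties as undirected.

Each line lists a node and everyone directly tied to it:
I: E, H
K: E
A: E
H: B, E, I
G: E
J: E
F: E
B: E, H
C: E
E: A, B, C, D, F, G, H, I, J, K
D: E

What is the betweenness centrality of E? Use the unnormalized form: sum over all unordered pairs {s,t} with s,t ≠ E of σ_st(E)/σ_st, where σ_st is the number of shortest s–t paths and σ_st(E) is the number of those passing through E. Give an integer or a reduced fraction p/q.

85/2

Pairs whose geodesics pass through E — K–I: 1; K–A: 1; K–G: 1; K–C: 1; K–B: 1; K–F: 1; K–H: 1; K–D: 1; K–J: 1; I–A: 1; I–G: 1; I–C: 1; I–B: 1/2; I–F: 1 … (+29 more pairs).
All other pairs contribute 0.
Summing the contributions gives betweenness(E) = 85/2.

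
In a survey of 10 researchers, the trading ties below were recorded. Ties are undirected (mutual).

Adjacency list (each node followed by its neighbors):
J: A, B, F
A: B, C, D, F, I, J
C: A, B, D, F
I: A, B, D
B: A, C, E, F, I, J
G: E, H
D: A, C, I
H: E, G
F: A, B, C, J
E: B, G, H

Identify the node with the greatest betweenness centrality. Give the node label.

Unnormalized betweenness of each node: A:9/2, B:59/3, C:11/6, D:1/3, E:14, F:1/3, G:0, H:0, I:4/3, J:0.
B has the largest value, 59/3, making it the main broker — the node through which the most shortest paths run.

B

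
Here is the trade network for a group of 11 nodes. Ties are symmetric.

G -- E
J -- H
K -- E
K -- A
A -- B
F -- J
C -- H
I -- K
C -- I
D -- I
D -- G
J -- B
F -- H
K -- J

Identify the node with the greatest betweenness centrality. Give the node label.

K

Unnormalized betweenness of each node: A:5/2, B:3/2, C:7/2, D:5/2, E:11/2, F:0, G:1, H:4, I:23/2, J:14, K:21.
K has the largest value, 21, making it the main broker — the node through which the most shortest paths run.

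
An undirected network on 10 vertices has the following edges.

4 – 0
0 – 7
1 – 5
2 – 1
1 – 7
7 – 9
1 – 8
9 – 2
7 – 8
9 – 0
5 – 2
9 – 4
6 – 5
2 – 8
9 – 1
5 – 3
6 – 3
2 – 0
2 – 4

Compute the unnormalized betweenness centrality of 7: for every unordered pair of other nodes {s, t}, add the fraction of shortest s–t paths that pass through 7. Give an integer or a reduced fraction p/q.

7/6

Pairs whose geodesics pass through 7 — 8–9: 1/3; 8–0: 1/2; 1–0: 1/3.
All other pairs contribute 0.
Summing the contributions gives betweenness(7) = 7/6.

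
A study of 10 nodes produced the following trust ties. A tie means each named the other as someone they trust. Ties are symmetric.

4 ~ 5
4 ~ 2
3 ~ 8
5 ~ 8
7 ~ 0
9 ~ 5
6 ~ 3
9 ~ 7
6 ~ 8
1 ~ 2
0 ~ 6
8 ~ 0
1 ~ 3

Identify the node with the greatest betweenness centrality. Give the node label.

Unnormalized betweenness of each node: 0:9/2, 1:11/3, 2:5/2, 3:43/6, 4:29/6, 5:71/6, 6:7/3, 7:3/2, 8:32/3, 9:3.
5 has the largest value, 71/6, making it the main broker — the node through which the most shortest paths run.

5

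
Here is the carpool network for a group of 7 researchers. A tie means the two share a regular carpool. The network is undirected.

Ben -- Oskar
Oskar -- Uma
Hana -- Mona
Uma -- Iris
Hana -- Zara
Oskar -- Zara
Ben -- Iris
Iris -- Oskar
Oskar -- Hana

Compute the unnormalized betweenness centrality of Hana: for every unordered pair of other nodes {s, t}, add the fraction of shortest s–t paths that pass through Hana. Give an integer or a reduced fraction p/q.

Pairs whose geodesics pass through Hana — Mona–Zara: 1; Mona–Ben: 1; Mona–Iris: 1; Mona–Uma: 1; Mona–Oskar: 1.
All other pairs contribute 0.
Summing the contributions gives betweenness(Hana) = 5.

5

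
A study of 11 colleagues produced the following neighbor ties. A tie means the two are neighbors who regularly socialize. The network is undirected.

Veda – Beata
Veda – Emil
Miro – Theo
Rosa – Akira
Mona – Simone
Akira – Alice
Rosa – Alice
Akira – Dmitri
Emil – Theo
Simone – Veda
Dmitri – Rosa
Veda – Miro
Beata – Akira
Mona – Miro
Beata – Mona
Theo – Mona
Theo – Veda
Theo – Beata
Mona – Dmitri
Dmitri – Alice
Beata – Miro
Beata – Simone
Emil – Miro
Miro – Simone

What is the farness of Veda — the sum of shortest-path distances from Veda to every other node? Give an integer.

Distances from Veda: Akira:2, Alice:3, Beata:1, Dmitri:3, Emil:1, Miro:1, Mona:2, Rosa:3, Simone:1, Theo:1.
Sum = 2 + 3 + 1 + 3 + 1 + 1 + 2 + 3 + 1 + 1 = 18.

18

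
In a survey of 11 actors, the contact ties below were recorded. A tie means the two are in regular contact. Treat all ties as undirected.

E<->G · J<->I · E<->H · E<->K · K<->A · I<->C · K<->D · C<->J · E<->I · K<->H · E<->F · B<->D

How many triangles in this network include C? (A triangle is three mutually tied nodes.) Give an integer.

1

C's neighbors: I and J.
Neighbor pairs that are themselves tied: C–I–J. Each forms one triangle with C, for 1 in total.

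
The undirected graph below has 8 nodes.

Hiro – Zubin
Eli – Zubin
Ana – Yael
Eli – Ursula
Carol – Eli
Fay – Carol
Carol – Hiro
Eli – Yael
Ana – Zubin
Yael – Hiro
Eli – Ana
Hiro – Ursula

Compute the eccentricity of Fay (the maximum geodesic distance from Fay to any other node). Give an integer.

3

Distances from Fay: Ana:3, Carol:1, Eli:2, Hiro:2, Ursula:3, Yael:3, Zubin:3.
The largest is 3 (to Ursula, Yael, Zubin, and Ana), so the eccentricity of Fay is 3.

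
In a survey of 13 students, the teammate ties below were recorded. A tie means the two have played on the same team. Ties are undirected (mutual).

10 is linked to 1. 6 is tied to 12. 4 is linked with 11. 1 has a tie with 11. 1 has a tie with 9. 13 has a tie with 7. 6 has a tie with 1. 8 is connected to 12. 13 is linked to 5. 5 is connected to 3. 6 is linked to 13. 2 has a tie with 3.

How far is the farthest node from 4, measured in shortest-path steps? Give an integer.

7

Distances from 4: 1:2, 2:7, 3:6, 5:5, 6:3, 7:5, 8:5, 9:3, 10:3, 11:1, 12:4, 13:4.
The largest is 7 (to 2), so the eccentricity of 4 is 7.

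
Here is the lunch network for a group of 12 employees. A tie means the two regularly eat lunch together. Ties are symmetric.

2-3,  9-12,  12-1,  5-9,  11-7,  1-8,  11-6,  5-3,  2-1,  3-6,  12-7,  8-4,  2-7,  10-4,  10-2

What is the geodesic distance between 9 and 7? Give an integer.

One shortest route is 9 – 12 – 7, which uses 2 edges, and 9 and 7 are not directly tied, so nothing shorter exists. So d(9,7) = 2.

2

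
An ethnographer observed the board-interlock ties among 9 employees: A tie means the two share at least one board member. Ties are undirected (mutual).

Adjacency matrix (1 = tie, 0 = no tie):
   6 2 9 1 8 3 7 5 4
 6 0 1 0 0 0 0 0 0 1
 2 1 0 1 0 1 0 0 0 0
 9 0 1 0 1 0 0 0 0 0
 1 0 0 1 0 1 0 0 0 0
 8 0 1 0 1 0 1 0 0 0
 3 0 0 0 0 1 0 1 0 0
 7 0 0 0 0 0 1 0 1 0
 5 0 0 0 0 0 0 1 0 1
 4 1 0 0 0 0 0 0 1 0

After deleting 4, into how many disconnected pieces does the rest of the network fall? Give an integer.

4's neighbors (5 and 6) remain reachable from one another through other ties, so the rest of the network stays in one piece.

1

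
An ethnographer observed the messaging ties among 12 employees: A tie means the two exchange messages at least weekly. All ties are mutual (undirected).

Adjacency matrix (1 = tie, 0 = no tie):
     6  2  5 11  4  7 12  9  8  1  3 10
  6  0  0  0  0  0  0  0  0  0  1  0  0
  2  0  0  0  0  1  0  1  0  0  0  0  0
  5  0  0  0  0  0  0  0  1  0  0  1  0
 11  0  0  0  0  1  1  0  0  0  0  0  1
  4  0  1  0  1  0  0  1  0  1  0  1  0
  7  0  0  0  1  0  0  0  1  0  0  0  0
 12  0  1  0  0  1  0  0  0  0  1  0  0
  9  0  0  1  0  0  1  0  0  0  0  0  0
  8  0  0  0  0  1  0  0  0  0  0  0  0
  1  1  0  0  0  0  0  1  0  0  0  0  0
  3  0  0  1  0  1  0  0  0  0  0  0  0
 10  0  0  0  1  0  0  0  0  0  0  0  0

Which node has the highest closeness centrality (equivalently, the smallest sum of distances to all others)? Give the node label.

Farness (sum of distances to all others) for each node — 1:32, 2:26, 3:25, 4:19, 5:31, 6:42, 7:29, 8:29, 9:35, 10:33, 11:23, 12:24.
The smallest farness is 19, for 4, so 4 has the highest closeness.

4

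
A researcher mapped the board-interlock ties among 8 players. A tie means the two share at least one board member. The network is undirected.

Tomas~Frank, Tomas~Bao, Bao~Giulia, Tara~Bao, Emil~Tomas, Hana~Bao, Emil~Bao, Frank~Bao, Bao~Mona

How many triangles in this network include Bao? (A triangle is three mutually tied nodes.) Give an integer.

Bao's neighbors: Emil, Frank, Giulia, Hana, Mona, Tara, and Tomas.
Neighbor pairs that are themselves tied: Bao–Emil–Tomas; Bao–Frank–Tomas. Each forms one triangle with Bao, for 2 in total.

2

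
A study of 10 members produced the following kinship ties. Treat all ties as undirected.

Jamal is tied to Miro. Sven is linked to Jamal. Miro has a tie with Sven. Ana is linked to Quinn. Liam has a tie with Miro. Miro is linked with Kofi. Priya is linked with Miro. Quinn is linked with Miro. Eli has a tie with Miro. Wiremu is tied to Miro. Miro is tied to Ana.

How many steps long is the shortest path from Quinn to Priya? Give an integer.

One shortest route is Quinn – Miro – Priya, which uses 2 edges, and Quinn and Priya are not directly tied, so nothing shorter exists. So d(Quinn,Priya) = 2.

2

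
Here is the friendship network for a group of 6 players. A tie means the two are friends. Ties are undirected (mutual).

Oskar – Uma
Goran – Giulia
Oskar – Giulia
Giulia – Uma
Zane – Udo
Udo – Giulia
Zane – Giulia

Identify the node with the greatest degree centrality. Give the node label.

Giulia

Degrees — Giulia:5, Goran:1, Oskar:2, Udo:2, Uma:2, Zane:2.
The maximum is 5, attained only by Giulia.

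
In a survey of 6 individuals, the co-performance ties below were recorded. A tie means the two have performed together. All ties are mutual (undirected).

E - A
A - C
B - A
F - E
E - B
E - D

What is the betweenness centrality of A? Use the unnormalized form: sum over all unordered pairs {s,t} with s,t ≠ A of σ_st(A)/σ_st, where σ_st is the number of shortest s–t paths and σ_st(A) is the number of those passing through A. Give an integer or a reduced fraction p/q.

Pairs whose geodesics pass through A — B–C: 1; F–C: 1; C–D: 1; C–E: 1.
All other pairs contribute 0.
Summing the contributions gives betweenness(A) = 4.

4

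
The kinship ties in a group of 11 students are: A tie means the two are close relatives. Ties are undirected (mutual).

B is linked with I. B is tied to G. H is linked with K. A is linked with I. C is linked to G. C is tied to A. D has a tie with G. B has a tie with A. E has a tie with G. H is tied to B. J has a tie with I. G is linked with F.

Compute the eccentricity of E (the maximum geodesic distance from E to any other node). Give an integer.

4

Distances from E: A:3, B:2, C:2, D:2, F:2, G:1, H:3, I:3, J:4, K:4.
The largest is 4 (to J and K), so the eccentricity of E is 4.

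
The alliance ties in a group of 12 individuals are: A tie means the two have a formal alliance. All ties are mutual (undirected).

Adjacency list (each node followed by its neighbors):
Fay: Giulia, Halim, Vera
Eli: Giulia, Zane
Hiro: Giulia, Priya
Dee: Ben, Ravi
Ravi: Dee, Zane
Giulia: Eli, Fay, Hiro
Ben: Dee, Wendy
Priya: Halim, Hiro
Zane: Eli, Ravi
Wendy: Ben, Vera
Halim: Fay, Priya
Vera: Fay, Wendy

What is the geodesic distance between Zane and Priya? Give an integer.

4

One shortest route is Zane – Eli – Giulia – Hiro – Priya, which uses 4 edges, and at distance 3 from Zane we only reach {Ben, Fay, Hiro}, which does not include Priya. So d(Zane,Priya) = 4.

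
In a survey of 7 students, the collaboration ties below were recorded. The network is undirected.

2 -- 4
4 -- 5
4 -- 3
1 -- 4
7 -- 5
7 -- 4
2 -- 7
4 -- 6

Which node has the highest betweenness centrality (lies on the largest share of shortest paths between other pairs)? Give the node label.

Unnormalized betweenness of each node: 1:0, 2:0, 3:0, 4:25/2, 5:0, 6:0, 7:1/2.
4 has the largest value, 25/2, making it the main broker — the node through which the most shortest paths run.

4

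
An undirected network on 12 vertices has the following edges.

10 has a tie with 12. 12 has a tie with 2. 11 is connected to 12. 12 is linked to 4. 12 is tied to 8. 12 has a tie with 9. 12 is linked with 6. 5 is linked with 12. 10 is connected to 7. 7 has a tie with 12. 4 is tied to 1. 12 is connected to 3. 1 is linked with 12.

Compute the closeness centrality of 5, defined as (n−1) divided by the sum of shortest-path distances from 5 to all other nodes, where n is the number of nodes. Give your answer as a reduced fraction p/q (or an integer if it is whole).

11/21

Distances from 5: 1:2, 2:2, 3:2, 4:2, 6:2, 7:2, 8:2, 9:2, 10:2, 11:2, 12:1. Sum = 21.
n = 12, so closeness = 11/21.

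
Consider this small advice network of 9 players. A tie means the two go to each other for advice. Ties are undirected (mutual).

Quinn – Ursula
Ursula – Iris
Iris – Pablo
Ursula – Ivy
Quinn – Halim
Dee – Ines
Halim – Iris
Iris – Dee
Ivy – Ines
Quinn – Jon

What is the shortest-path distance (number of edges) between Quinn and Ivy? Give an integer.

One shortest route is Quinn – Ursula – Ivy, which uses 2 edges, and Quinn and Ivy are not directly tied, so nothing shorter exists. So d(Quinn,Ivy) = 2.

2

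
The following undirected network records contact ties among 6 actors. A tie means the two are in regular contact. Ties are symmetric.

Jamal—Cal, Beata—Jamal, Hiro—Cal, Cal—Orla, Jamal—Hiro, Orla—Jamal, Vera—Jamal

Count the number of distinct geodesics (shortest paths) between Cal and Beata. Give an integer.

1

The shortest distance is 2, and the only length-2 path is Cal–Jamal–Beata. So there is exactly 1 shortest path.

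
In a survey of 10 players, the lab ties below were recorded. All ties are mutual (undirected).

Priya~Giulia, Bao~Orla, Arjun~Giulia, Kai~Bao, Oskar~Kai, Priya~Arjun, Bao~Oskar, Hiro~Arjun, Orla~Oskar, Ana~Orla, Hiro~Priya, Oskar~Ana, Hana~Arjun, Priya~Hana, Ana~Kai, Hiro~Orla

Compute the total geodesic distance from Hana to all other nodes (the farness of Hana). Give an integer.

26

Distances from Hana: Ana:4, Arjun:1, Bao:4, Giulia:2, Hiro:2, Kai:5, Orla:3, Oskar:4, Priya:1.
Sum = 4 + 1 + 4 + 2 + 2 + 5 + 3 + 4 + 1 = 26.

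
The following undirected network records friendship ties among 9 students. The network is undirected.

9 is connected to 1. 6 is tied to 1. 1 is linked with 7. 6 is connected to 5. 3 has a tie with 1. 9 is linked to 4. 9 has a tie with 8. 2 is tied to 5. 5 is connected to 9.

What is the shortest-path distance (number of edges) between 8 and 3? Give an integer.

One shortest route is 8 – 9 – 1 – 3, which uses 3 edges, and at distance 2 from 8 we only reach {1, 4, 5}, which does not include 3. So d(8,3) = 3.

3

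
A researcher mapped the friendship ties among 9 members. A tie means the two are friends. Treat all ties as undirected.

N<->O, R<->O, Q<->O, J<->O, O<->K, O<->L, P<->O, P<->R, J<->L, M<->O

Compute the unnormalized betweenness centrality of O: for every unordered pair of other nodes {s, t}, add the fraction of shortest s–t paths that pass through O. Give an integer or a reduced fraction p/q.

26

Pairs whose geodesics pass through O — R–Q: 1; R–J: 1; R–L: 1; R–N: 1; R–K: 1; R–M: 1; Q–J: 1; Q–L: 1; Q–N: 1; Q–K: 1; Q–M: 1; Q–P: 1; J–N: 1; J–K: 1 … (+12 more pairs).
All other pairs contribute 0.
Summing the contributions gives betweenness(O) = 26.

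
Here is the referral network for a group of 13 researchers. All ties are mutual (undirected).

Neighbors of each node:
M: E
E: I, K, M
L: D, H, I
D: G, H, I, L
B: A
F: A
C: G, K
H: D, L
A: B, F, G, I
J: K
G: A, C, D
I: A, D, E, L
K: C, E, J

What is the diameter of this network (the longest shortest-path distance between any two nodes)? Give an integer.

5

Eccentricity of each node (its greatest distance to any other): A:4, B:5, C:3, D:4, E:3, F:5, G:4, H:5, I:3, J:5, K:4, L:4, M:4.
The maximum eccentricity is 5, realized for instance by the pair H–J via H – D – G – C – K – J. So the diameter is 5.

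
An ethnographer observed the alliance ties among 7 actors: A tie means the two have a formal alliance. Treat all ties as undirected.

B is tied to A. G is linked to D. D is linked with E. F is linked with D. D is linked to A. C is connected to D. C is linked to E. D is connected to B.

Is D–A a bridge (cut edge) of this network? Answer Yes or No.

No

Even without that edge, D still reaches A via D – B – A, so the network stays connected. Not a bridge.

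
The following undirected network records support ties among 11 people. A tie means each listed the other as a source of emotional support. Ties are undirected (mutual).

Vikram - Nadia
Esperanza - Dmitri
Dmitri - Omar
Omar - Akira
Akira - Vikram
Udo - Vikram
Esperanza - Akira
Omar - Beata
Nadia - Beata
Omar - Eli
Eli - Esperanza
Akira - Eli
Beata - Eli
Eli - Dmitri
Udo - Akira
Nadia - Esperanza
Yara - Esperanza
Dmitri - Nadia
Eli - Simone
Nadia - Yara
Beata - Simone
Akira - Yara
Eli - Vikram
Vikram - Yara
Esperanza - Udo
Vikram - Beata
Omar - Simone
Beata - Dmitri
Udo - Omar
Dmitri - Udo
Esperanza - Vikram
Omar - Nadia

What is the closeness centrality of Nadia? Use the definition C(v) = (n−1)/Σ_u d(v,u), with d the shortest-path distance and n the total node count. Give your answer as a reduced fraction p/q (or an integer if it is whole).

Distances from Nadia: Akira:2, Beata:1, Dmitri:1, Eli:2, Esperanza:1, Omar:1, Simone:2, Udo:2, Vikram:1, Yara:1. Sum = 14.
n = 11, so closeness = 10/14 = 5/7.

5/7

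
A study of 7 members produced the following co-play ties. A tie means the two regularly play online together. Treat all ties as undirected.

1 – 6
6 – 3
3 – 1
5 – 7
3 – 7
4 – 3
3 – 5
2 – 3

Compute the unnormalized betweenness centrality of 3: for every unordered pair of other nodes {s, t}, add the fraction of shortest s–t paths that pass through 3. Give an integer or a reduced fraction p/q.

Pairs whose geodesics pass through 3 — 2–7: 1; 2–4: 1; 2–1: 1; 2–5: 1; 2–6: 1; 7–4: 1; 7–1: 1; 7–6: 1; 4–1: 1; 4–5: 1; 4–6: 1; 1–5: 1; 5–6: 1.
All other pairs contribute 0.
Summing the contributions gives betweenness(3) = 13.

13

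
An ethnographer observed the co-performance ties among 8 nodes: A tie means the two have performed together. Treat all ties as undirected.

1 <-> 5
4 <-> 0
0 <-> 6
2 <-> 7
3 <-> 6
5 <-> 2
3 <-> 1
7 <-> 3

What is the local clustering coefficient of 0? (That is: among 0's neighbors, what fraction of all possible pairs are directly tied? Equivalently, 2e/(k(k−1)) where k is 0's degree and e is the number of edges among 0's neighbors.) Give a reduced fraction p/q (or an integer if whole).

0

0's neighbors: 4 and 6 (k = 2).
Possible neighbor pairs: C(2,2) = 1. Edges among them: none → e = 0.
Clustering(0) = 0/1.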